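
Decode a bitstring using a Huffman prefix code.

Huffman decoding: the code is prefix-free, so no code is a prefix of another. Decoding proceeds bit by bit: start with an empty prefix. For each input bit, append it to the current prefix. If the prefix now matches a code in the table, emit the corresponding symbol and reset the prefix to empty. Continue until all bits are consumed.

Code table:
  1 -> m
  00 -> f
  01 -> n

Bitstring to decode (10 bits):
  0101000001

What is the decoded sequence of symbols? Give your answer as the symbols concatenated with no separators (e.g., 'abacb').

Answer: nnffn

Derivation:
Bit 0: prefix='0' (no match yet)
Bit 1: prefix='01' -> emit 'n', reset
Bit 2: prefix='0' (no match yet)
Bit 3: prefix='01' -> emit 'n', reset
Bit 4: prefix='0' (no match yet)
Bit 5: prefix='00' -> emit 'f', reset
Bit 6: prefix='0' (no match yet)
Bit 7: prefix='00' -> emit 'f', reset
Bit 8: prefix='0' (no match yet)
Bit 9: prefix='01' -> emit 'n', reset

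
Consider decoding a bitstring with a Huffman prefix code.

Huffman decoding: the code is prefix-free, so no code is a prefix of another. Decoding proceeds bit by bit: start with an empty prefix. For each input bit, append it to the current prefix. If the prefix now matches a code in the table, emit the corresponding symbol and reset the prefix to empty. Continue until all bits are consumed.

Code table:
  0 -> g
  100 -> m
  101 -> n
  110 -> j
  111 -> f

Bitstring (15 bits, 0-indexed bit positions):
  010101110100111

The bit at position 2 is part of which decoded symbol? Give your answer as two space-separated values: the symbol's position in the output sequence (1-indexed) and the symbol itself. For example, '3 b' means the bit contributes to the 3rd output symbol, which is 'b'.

Answer: 2 n

Derivation:
Bit 0: prefix='0' -> emit 'g', reset
Bit 1: prefix='1' (no match yet)
Bit 2: prefix='10' (no match yet)
Bit 3: prefix='101' -> emit 'n', reset
Bit 4: prefix='0' -> emit 'g', reset
Bit 5: prefix='1' (no match yet)
Bit 6: prefix='11' (no match yet)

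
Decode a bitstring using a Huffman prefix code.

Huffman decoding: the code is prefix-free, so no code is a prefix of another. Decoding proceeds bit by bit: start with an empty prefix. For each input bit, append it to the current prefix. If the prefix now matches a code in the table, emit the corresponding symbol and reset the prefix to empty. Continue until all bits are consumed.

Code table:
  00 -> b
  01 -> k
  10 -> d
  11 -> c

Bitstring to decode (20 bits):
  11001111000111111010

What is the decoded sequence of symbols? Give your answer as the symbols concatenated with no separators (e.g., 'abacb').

Answer: cbccbkccdd

Derivation:
Bit 0: prefix='1' (no match yet)
Bit 1: prefix='11' -> emit 'c', reset
Bit 2: prefix='0' (no match yet)
Bit 3: prefix='00' -> emit 'b', reset
Bit 4: prefix='1' (no match yet)
Bit 5: prefix='11' -> emit 'c', reset
Bit 6: prefix='1' (no match yet)
Bit 7: prefix='11' -> emit 'c', reset
Bit 8: prefix='0' (no match yet)
Bit 9: prefix='00' -> emit 'b', reset
Bit 10: prefix='0' (no match yet)
Bit 11: prefix='01' -> emit 'k', reset
Bit 12: prefix='1' (no match yet)
Bit 13: prefix='11' -> emit 'c', reset
Bit 14: prefix='1' (no match yet)
Bit 15: prefix='11' -> emit 'c', reset
Bit 16: prefix='1' (no match yet)
Bit 17: prefix='10' -> emit 'd', reset
Bit 18: prefix='1' (no match yet)
Bit 19: prefix='10' -> emit 'd', reset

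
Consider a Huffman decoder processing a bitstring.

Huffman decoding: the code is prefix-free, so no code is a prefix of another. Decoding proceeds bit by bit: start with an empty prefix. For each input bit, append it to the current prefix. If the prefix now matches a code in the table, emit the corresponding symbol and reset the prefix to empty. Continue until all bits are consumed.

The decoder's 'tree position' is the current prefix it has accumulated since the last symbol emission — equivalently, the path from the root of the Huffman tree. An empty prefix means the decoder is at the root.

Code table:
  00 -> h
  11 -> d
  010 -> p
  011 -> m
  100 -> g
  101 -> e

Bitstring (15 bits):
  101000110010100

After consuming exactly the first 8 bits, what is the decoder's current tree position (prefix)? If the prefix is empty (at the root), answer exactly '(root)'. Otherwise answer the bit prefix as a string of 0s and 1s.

Answer: (root)

Derivation:
Bit 0: prefix='1' (no match yet)
Bit 1: prefix='10' (no match yet)
Bit 2: prefix='101' -> emit 'e', reset
Bit 3: prefix='0' (no match yet)
Bit 4: prefix='00' -> emit 'h', reset
Bit 5: prefix='0' (no match yet)
Bit 6: prefix='01' (no match yet)
Bit 7: prefix='011' -> emit 'm', reset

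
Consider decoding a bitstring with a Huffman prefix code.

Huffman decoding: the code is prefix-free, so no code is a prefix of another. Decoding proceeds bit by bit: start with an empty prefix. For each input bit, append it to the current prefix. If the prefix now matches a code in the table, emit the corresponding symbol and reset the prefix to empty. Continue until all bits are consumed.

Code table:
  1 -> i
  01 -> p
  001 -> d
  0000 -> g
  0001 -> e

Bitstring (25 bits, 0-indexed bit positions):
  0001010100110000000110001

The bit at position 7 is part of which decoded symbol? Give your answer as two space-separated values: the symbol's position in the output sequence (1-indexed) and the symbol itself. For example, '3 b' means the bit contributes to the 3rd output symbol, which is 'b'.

Answer: 3 p

Derivation:
Bit 0: prefix='0' (no match yet)
Bit 1: prefix='00' (no match yet)
Bit 2: prefix='000' (no match yet)
Bit 3: prefix='0001' -> emit 'e', reset
Bit 4: prefix='0' (no match yet)
Bit 5: prefix='01' -> emit 'p', reset
Bit 6: prefix='0' (no match yet)
Bit 7: prefix='01' -> emit 'p', reset
Bit 8: prefix='0' (no match yet)
Bit 9: prefix='00' (no match yet)
Bit 10: prefix='001' -> emit 'd', reset
Bit 11: prefix='1' -> emit 'i', reset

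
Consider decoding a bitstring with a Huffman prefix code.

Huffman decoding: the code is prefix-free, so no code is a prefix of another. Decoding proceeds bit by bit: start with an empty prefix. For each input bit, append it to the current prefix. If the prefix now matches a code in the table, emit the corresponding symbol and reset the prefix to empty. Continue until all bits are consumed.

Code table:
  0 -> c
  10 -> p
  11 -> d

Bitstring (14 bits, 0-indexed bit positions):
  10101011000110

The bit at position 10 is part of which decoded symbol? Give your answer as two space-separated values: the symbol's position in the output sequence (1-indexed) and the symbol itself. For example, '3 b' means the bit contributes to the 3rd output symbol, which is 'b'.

Answer: 7 c

Derivation:
Bit 0: prefix='1' (no match yet)
Bit 1: prefix='10' -> emit 'p', reset
Bit 2: prefix='1' (no match yet)
Bit 3: prefix='10' -> emit 'p', reset
Bit 4: prefix='1' (no match yet)
Bit 5: prefix='10' -> emit 'p', reset
Bit 6: prefix='1' (no match yet)
Bit 7: prefix='11' -> emit 'd', reset
Bit 8: prefix='0' -> emit 'c', reset
Bit 9: prefix='0' -> emit 'c', reset
Bit 10: prefix='0' -> emit 'c', reset
Bit 11: prefix='1' (no match yet)
Bit 12: prefix='11' -> emit 'd', reset
Bit 13: prefix='0' -> emit 'c', reset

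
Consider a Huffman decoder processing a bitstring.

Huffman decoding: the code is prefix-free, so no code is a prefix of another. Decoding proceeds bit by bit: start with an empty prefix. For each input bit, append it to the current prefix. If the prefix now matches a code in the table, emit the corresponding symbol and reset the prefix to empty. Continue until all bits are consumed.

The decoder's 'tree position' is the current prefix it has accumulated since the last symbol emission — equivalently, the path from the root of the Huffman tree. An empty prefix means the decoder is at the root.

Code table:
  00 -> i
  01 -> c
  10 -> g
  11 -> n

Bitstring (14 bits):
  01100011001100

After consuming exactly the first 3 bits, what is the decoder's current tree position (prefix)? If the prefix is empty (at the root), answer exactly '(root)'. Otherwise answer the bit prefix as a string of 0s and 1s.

Bit 0: prefix='0' (no match yet)
Bit 1: prefix='01' -> emit 'c', reset
Bit 2: prefix='1' (no match yet)

Answer: 1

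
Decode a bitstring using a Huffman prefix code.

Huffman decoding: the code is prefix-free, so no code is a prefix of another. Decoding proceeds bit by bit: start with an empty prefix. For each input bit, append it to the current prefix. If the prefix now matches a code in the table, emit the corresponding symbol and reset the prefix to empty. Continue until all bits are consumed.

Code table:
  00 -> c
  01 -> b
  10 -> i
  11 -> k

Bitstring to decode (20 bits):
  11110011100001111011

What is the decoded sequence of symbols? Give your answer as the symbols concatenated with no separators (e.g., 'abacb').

Bit 0: prefix='1' (no match yet)
Bit 1: prefix='11' -> emit 'k', reset
Bit 2: prefix='1' (no match yet)
Bit 3: prefix='11' -> emit 'k', reset
Bit 4: prefix='0' (no match yet)
Bit 5: prefix='00' -> emit 'c', reset
Bit 6: prefix='1' (no match yet)
Bit 7: prefix='11' -> emit 'k', reset
Bit 8: prefix='1' (no match yet)
Bit 9: prefix='10' -> emit 'i', reset
Bit 10: prefix='0' (no match yet)
Bit 11: prefix='00' -> emit 'c', reset
Bit 12: prefix='0' (no match yet)
Bit 13: prefix='01' -> emit 'b', reset
Bit 14: prefix='1' (no match yet)
Bit 15: prefix='11' -> emit 'k', reset
Bit 16: prefix='1' (no match yet)
Bit 17: prefix='10' -> emit 'i', reset
Bit 18: prefix='1' (no match yet)
Bit 19: prefix='11' -> emit 'k', reset

Answer: kkckicbkik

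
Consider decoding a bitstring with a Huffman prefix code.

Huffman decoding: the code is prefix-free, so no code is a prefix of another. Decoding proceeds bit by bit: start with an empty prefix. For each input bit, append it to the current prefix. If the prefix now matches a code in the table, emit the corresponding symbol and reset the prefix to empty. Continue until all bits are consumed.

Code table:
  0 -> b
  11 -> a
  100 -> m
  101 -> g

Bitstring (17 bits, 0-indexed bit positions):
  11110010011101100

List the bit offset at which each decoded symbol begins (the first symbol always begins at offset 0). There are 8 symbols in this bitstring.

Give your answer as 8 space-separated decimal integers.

Answer: 0 2 4 5 6 9 11 14

Derivation:
Bit 0: prefix='1' (no match yet)
Bit 1: prefix='11' -> emit 'a', reset
Bit 2: prefix='1' (no match yet)
Bit 3: prefix='11' -> emit 'a', reset
Bit 4: prefix='0' -> emit 'b', reset
Bit 5: prefix='0' -> emit 'b', reset
Bit 6: prefix='1' (no match yet)
Bit 7: prefix='10' (no match yet)
Bit 8: prefix='100' -> emit 'm', reset
Bit 9: prefix='1' (no match yet)
Bit 10: prefix='11' -> emit 'a', reset
Bit 11: prefix='1' (no match yet)
Bit 12: prefix='10' (no match yet)
Bit 13: prefix='101' -> emit 'g', reset
Bit 14: prefix='1' (no match yet)
Bit 15: prefix='10' (no match yet)
Bit 16: prefix='100' -> emit 'm', reset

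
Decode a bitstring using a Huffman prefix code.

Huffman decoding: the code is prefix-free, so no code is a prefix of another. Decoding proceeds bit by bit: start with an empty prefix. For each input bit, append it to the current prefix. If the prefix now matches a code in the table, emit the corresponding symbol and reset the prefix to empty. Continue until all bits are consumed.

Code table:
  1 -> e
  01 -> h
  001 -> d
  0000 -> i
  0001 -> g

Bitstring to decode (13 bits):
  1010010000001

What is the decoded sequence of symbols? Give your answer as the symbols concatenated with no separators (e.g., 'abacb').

Answer: ehdid

Derivation:
Bit 0: prefix='1' -> emit 'e', reset
Bit 1: prefix='0' (no match yet)
Bit 2: prefix='01' -> emit 'h', reset
Bit 3: prefix='0' (no match yet)
Bit 4: prefix='00' (no match yet)
Bit 5: prefix='001' -> emit 'd', reset
Bit 6: prefix='0' (no match yet)
Bit 7: prefix='00' (no match yet)
Bit 8: prefix='000' (no match yet)
Bit 9: prefix='0000' -> emit 'i', reset
Bit 10: prefix='0' (no match yet)
Bit 11: prefix='00' (no match yet)
Bit 12: prefix='001' -> emit 'd', reset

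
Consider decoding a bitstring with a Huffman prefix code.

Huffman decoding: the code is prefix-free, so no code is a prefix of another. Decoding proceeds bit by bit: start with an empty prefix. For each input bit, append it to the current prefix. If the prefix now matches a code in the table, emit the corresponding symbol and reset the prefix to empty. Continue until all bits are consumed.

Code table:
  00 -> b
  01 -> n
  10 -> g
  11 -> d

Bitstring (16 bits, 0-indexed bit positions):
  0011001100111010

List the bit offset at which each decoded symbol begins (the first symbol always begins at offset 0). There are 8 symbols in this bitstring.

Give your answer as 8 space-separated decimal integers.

Bit 0: prefix='0' (no match yet)
Bit 1: prefix='00' -> emit 'b', reset
Bit 2: prefix='1' (no match yet)
Bit 3: prefix='11' -> emit 'd', reset
Bit 4: prefix='0' (no match yet)
Bit 5: prefix='00' -> emit 'b', reset
Bit 6: prefix='1' (no match yet)
Bit 7: prefix='11' -> emit 'd', reset
Bit 8: prefix='0' (no match yet)
Bit 9: prefix='00' -> emit 'b', reset
Bit 10: prefix='1' (no match yet)
Bit 11: prefix='11' -> emit 'd', reset
Bit 12: prefix='1' (no match yet)
Bit 13: prefix='10' -> emit 'g', reset
Bit 14: prefix='1' (no match yet)
Bit 15: prefix='10' -> emit 'g', reset

Answer: 0 2 4 6 8 10 12 14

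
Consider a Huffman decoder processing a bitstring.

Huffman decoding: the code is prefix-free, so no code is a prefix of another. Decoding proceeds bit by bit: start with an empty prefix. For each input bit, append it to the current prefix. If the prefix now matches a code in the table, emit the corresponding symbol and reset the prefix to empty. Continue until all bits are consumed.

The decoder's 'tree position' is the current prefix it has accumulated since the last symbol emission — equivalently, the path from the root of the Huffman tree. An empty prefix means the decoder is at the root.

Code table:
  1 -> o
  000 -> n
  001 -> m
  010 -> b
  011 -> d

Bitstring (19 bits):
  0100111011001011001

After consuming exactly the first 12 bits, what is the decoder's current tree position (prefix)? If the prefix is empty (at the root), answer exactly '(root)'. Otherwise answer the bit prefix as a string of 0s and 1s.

Answer: 00

Derivation:
Bit 0: prefix='0' (no match yet)
Bit 1: prefix='01' (no match yet)
Bit 2: prefix='010' -> emit 'b', reset
Bit 3: prefix='0' (no match yet)
Bit 4: prefix='01' (no match yet)
Bit 5: prefix='011' -> emit 'd', reset
Bit 6: prefix='1' -> emit 'o', reset
Bit 7: prefix='0' (no match yet)
Bit 8: prefix='01' (no match yet)
Bit 9: prefix='011' -> emit 'd', reset
Bit 10: prefix='0' (no match yet)
Bit 11: prefix='00' (no match yet)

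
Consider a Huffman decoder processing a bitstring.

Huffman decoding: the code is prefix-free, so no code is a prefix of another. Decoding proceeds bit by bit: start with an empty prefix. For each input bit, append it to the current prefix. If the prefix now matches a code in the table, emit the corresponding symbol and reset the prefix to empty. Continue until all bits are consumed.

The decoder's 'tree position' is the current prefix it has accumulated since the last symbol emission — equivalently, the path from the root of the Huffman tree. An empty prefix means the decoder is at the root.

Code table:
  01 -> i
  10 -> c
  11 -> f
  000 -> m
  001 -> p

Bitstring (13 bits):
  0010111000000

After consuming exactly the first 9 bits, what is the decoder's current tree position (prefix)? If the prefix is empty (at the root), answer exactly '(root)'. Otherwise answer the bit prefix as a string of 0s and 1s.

Answer: 00

Derivation:
Bit 0: prefix='0' (no match yet)
Bit 1: prefix='00' (no match yet)
Bit 2: prefix='001' -> emit 'p', reset
Bit 3: prefix='0' (no match yet)
Bit 4: prefix='01' -> emit 'i', reset
Bit 5: prefix='1' (no match yet)
Bit 6: prefix='11' -> emit 'f', reset
Bit 7: prefix='0' (no match yet)
Bit 8: prefix='00' (no match yet)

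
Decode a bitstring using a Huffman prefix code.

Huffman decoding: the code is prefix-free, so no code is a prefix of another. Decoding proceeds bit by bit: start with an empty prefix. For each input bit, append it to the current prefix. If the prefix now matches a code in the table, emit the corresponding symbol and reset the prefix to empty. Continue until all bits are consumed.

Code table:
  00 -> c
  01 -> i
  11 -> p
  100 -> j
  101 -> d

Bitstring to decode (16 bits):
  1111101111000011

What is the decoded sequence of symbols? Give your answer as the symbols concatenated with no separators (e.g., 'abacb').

Bit 0: prefix='1' (no match yet)
Bit 1: prefix='11' -> emit 'p', reset
Bit 2: prefix='1' (no match yet)
Bit 3: prefix='11' -> emit 'p', reset
Bit 4: prefix='1' (no match yet)
Bit 5: prefix='10' (no match yet)
Bit 6: prefix='101' -> emit 'd', reset
Bit 7: prefix='1' (no match yet)
Bit 8: prefix='11' -> emit 'p', reset
Bit 9: prefix='1' (no match yet)
Bit 10: prefix='10' (no match yet)
Bit 11: prefix='100' -> emit 'j', reset
Bit 12: prefix='0' (no match yet)
Bit 13: prefix='00' -> emit 'c', reset
Bit 14: prefix='1' (no match yet)
Bit 15: prefix='11' -> emit 'p', reset

Answer: ppdpjcp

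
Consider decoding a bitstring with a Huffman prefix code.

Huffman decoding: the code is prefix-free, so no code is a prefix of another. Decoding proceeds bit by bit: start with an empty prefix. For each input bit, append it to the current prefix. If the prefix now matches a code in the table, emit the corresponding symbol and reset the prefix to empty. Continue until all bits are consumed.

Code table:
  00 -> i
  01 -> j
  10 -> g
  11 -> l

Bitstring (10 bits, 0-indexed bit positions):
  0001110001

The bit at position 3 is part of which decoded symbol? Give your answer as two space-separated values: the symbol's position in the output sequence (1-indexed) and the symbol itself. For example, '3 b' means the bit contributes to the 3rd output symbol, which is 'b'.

Answer: 2 j

Derivation:
Bit 0: prefix='0' (no match yet)
Bit 1: prefix='00' -> emit 'i', reset
Bit 2: prefix='0' (no match yet)
Bit 3: prefix='01' -> emit 'j', reset
Bit 4: prefix='1' (no match yet)
Bit 5: prefix='11' -> emit 'l', reset
Bit 6: prefix='0' (no match yet)
Bit 7: prefix='00' -> emit 'i', reset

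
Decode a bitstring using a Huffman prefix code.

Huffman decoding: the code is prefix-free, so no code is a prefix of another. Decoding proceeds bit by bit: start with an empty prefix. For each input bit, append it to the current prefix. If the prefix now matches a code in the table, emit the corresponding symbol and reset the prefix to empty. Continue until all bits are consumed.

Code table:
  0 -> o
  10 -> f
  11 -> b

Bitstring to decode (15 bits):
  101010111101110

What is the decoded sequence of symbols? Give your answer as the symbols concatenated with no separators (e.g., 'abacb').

Bit 0: prefix='1' (no match yet)
Bit 1: prefix='10' -> emit 'f', reset
Bit 2: prefix='1' (no match yet)
Bit 3: prefix='10' -> emit 'f', reset
Bit 4: prefix='1' (no match yet)
Bit 5: prefix='10' -> emit 'f', reset
Bit 6: prefix='1' (no match yet)
Bit 7: prefix='11' -> emit 'b', reset
Bit 8: prefix='1' (no match yet)
Bit 9: prefix='11' -> emit 'b', reset
Bit 10: prefix='0' -> emit 'o', reset
Bit 11: prefix='1' (no match yet)
Bit 12: prefix='11' -> emit 'b', reset
Bit 13: prefix='1' (no match yet)
Bit 14: prefix='10' -> emit 'f', reset

Answer: fffbbobf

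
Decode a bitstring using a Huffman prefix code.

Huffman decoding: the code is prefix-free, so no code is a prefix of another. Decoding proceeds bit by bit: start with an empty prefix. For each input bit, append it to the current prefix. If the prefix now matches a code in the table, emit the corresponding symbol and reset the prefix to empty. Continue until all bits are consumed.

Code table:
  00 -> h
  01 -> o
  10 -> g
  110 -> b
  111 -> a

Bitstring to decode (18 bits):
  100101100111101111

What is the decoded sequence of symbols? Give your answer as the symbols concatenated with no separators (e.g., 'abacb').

Bit 0: prefix='1' (no match yet)
Bit 1: prefix='10' -> emit 'g', reset
Bit 2: prefix='0' (no match yet)
Bit 3: prefix='01' -> emit 'o', reset
Bit 4: prefix='0' (no match yet)
Bit 5: prefix='01' -> emit 'o', reset
Bit 6: prefix='1' (no match yet)
Bit 7: prefix='10' -> emit 'g', reset
Bit 8: prefix='0' (no match yet)
Bit 9: prefix='01' -> emit 'o', reset
Bit 10: prefix='1' (no match yet)
Bit 11: prefix='11' (no match yet)
Bit 12: prefix='111' -> emit 'a', reset
Bit 13: prefix='0' (no match yet)
Bit 14: prefix='01' -> emit 'o', reset
Bit 15: prefix='1' (no match yet)
Bit 16: prefix='11' (no match yet)
Bit 17: prefix='111' -> emit 'a', reset

Answer: googoaoa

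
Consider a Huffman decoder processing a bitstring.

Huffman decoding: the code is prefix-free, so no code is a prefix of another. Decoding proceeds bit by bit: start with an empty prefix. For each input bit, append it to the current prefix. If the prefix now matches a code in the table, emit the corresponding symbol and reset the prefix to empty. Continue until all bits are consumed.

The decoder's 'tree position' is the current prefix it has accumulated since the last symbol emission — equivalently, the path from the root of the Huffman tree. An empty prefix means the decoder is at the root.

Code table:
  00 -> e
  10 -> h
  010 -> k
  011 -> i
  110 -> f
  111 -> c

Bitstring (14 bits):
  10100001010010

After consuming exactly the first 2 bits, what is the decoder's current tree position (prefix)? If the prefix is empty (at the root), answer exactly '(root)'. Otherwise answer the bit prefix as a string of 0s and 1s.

Bit 0: prefix='1' (no match yet)
Bit 1: prefix='10' -> emit 'h', reset

Answer: (root)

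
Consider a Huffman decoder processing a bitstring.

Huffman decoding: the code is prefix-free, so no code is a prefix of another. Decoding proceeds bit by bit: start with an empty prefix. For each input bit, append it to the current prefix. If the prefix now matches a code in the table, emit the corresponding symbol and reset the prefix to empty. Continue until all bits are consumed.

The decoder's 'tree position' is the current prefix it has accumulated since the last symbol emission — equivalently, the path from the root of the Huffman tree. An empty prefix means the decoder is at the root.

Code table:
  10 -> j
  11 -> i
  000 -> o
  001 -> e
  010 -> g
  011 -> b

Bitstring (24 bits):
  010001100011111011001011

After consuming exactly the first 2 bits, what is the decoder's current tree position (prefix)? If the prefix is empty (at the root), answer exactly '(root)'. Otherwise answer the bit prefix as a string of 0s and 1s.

Bit 0: prefix='0' (no match yet)
Bit 1: prefix='01' (no match yet)

Answer: 01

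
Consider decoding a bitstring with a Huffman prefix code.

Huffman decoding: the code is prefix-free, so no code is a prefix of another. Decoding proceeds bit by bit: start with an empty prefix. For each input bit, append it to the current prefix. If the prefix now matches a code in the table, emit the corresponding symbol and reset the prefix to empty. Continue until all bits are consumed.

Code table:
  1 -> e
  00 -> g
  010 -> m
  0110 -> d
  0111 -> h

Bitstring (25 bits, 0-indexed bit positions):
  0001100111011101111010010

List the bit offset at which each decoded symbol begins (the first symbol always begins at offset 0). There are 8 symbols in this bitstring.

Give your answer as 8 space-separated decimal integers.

Bit 0: prefix='0' (no match yet)
Bit 1: prefix='00' -> emit 'g', reset
Bit 2: prefix='0' (no match yet)
Bit 3: prefix='01' (no match yet)
Bit 4: prefix='011' (no match yet)
Bit 5: prefix='0110' -> emit 'd', reset
Bit 6: prefix='0' (no match yet)
Bit 7: prefix='01' (no match yet)
Bit 8: prefix='011' (no match yet)
Bit 9: prefix='0111' -> emit 'h', reset
Bit 10: prefix='0' (no match yet)
Bit 11: prefix='01' (no match yet)
Bit 12: prefix='011' (no match yet)
Bit 13: prefix='0111' -> emit 'h', reset
Bit 14: prefix='0' (no match yet)
Bit 15: prefix='01' (no match yet)
Bit 16: prefix='011' (no match yet)
Bit 17: prefix='0111' -> emit 'h', reset
Bit 18: prefix='1' -> emit 'e', reset
Bit 19: prefix='0' (no match yet)
Bit 20: prefix='01' (no match yet)
Bit 21: prefix='010' -> emit 'm', reset
Bit 22: prefix='0' (no match yet)
Bit 23: prefix='01' (no match yet)
Bit 24: prefix='010' -> emit 'm', reset

Answer: 0 2 6 10 14 18 19 22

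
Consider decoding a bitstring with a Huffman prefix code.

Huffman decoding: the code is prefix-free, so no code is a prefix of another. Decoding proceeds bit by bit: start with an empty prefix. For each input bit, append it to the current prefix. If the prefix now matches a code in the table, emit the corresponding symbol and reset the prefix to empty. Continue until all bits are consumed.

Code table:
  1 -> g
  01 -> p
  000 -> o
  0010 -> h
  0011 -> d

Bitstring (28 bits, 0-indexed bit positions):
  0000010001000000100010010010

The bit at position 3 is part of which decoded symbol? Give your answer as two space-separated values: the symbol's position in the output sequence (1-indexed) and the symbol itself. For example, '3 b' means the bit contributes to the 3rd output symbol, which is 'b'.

Answer: 2 h

Derivation:
Bit 0: prefix='0' (no match yet)
Bit 1: prefix='00' (no match yet)
Bit 2: prefix='000' -> emit 'o', reset
Bit 3: prefix='0' (no match yet)
Bit 4: prefix='00' (no match yet)
Bit 5: prefix='001' (no match yet)
Bit 6: prefix='0010' -> emit 'h', reset
Bit 7: prefix='0' (no match yet)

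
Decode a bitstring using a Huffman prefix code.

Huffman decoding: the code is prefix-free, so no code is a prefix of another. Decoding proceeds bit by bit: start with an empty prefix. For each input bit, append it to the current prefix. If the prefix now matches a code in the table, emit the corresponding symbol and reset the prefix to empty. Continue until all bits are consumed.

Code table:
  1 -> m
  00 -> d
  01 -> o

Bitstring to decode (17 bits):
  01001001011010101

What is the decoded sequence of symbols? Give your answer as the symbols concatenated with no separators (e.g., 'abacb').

Bit 0: prefix='0' (no match yet)
Bit 1: prefix='01' -> emit 'o', reset
Bit 2: prefix='0' (no match yet)
Bit 3: prefix='00' -> emit 'd', reset
Bit 4: prefix='1' -> emit 'm', reset
Bit 5: prefix='0' (no match yet)
Bit 6: prefix='00' -> emit 'd', reset
Bit 7: prefix='1' -> emit 'm', reset
Bit 8: prefix='0' (no match yet)
Bit 9: prefix='01' -> emit 'o', reset
Bit 10: prefix='1' -> emit 'm', reset
Bit 11: prefix='0' (no match yet)
Bit 12: prefix='01' -> emit 'o', reset
Bit 13: prefix='0' (no match yet)
Bit 14: prefix='01' -> emit 'o', reset
Bit 15: prefix='0' (no match yet)
Bit 16: prefix='01' -> emit 'o', reset

Answer: odmdmomooo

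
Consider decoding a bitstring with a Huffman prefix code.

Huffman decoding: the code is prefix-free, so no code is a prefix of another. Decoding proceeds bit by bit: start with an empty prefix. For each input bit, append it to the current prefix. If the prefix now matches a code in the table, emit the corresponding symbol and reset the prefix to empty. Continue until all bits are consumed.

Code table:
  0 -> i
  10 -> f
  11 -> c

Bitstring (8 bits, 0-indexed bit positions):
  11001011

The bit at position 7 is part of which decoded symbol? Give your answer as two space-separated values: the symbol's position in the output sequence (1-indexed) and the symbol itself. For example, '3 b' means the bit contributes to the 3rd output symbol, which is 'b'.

Answer: 5 c

Derivation:
Bit 0: prefix='1' (no match yet)
Bit 1: prefix='11' -> emit 'c', reset
Bit 2: prefix='0' -> emit 'i', reset
Bit 3: prefix='0' -> emit 'i', reset
Bit 4: prefix='1' (no match yet)
Bit 5: prefix='10' -> emit 'f', reset
Bit 6: prefix='1' (no match yet)
Bit 7: prefix='11' -> emit 'c', reset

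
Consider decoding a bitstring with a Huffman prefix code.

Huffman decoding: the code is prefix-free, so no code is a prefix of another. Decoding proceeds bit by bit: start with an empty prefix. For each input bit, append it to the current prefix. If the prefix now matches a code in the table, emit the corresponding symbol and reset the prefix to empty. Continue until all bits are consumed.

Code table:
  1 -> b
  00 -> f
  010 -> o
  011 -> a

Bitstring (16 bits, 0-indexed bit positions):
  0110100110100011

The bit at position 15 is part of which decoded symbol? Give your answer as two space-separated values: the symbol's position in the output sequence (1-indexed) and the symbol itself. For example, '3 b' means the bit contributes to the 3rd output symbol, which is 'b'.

Answer: 7 b

Derivation:
Bit 0: prefix='0' (no match yet)
Bit 1: prefix='01' (no match yet)
Bit 2: prefix='011' -> emit 'a', reset
Bit 3: prefix='0' (no match yet)
Bit 4: prefix='01' (no match yet)
Bit 5: prefix='010' -> emit 'o', reset
Bit 6: prefix='0' (no match yet)
Bit 7: prefix='01' (no match yet)
Bit 8: prefix='011' -> emit 'a', reset
Bit 9: prefix='0' (no match yet)
Bit 10: prefix='01' (no match yet)
Bit 11: prefix='010' -> emit 'o', reset
Bit 12: prefix='0' (no match yet)
Bit 13: prefix='00' -> emit 'f', reset
Bit 14: prefix='1' -> emit 'b', reset
Bit 15: prefix='1' -> emit 'b', reset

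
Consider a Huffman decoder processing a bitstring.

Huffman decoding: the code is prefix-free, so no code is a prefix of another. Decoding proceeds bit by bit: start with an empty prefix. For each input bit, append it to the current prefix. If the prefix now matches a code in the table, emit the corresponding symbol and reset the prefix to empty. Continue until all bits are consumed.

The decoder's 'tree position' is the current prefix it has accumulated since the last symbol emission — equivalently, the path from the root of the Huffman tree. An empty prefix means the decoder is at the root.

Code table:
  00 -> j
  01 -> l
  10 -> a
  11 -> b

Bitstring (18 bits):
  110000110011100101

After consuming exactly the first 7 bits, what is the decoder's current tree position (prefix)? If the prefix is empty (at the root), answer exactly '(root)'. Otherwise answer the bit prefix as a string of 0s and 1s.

Bit 0: prefix='1' (no match yet)
Bit 1: prefix='11' -> emit 'b', reset
Bit 2: prefix='0' (no match yet)
Bit 3: prefix='00' -> emit 'j', reset
Bit 4: prefix='0' (no match yet)
Bit 5: prefix='00' -> emit 'j', reset
Bit 6: prefix='1' (no match yet)

Answer: 1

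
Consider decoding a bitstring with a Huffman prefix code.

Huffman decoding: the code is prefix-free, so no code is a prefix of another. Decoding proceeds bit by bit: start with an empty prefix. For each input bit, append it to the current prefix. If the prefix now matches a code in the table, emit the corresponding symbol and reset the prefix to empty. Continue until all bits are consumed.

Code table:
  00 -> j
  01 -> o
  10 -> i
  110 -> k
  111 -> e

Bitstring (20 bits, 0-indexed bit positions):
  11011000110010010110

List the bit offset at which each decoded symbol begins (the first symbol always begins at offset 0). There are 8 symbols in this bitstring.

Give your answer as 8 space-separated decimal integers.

Bit 0: prefix='1' (no match yet)
Bit 1: prefix='11' (no match yet)
Bit 2: prefix='110' -> emit 'k', reset
Bit 3: prefix='1' (no match yet)
Bit 4: prefix='11' (no match yet)
Bit 5: prefix='110' -> emit 'k', reset
Bit 6: prefix='0' (no match yet)
Bit 7: prefix='00' -> emit 'j', reset
Bit 8: prefix='1' (no match yet)
Bit 9: prefix='11' (no match yet)
Bit 10: prefix='110' -> emit 'k', reset
Bit 11: prefix='0' (no match yet)
Bit 12: prefix='01' -> emit 'o', reset
Bit 13: prefix='0' (no match yet)
Bit 14: prefix='00' -> emit 'j', reset
Bit 15: prefix='1' (no match yet)
Bit 16: prefix='10' -> emit 'i', reset
Bit 17: prefix='1' (no match yet)
Bit 18: prefix='11' (no match yet)
Bit 19: prefix='110' -> emit 'k', reset

Answer: 0 3 6 8 11 13 15 17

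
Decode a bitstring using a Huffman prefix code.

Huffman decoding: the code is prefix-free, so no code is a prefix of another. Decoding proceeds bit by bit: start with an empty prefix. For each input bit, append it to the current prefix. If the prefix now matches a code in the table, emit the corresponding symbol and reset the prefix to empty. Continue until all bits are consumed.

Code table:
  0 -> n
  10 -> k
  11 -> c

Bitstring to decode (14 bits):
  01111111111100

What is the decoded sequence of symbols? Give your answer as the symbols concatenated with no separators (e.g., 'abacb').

Bit 0: prefix='0' -> emit 'n', reset
Bit 1: prefix='1' (no match yet)
Bit 2: prefix='11' -> emit 'c', reset
Bit 3: prefix='1' (no match yet)
Bit 4: prefix='11' -> emit 'c', reset
Bit 5: prefix='1' (no match yet)
Bit 6: prefix='11' -> emit 'c', reset
Bit 7: prefix='1' (no match yet)
Bit 8: prefix='11' -> emit 'c', reset
Bit 9: prefix='1' (no match yet)
Bit 10: prefix='11' -> emit 'c', reset
Bit 11: prefix='1' (no match yet)
Bit 12: prefix='10' -> emit 'k', reset
Bit 13: prefix='0' -> emit 'n', reset

Answer: nccccckn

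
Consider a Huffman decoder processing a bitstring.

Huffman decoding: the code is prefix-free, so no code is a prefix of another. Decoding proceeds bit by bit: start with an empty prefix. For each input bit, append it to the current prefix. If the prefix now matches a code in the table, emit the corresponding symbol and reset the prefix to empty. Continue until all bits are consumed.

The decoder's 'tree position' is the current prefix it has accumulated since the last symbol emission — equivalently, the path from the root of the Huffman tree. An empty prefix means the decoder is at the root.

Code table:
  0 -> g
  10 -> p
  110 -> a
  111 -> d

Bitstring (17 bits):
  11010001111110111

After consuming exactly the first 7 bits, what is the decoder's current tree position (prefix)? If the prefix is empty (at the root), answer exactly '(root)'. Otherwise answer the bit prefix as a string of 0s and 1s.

Answer: (root)

Derivation:
Bit 0: prefix='1' (no match yet)
Bit 1: prefix='11' (no match yet)
Bit 2: prefix='110' -> emit 'a', reset
Bit 3: prefix='1' (no match yet)
Bit 4: prefix='10' -> emit 'p', reset
Bit 5: prefix='0' -> emit 'g', reset
Bit 6: prefix='0' -> emit 'g', reset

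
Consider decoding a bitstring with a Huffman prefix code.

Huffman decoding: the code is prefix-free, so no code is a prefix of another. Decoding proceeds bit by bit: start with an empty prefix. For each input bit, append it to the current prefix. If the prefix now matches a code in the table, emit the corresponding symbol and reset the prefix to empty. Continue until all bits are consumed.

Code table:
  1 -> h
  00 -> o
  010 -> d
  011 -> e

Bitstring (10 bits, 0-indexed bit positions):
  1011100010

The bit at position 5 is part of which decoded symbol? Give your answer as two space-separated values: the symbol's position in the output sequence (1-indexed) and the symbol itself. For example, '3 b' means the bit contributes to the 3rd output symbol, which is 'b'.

Answer: 4 o

Derivation:
Bit 0: prefix='1' -> emit 'h', reset
Bit 1: prefix='0' (no match yet)
Bit 2: prefix='01' (no match yet)
Bit 3: prefix='011' -> emit 'e', reset
Bit 4: prefix='1' -> emit 'h', reset
Bit 5: prefix='0' (no match yet)
Bit 6: prefix='00' -> emit 'o', reset
Bit 7: prefix='0' (no match yet)
Bit 8: prefix='01' (no match yet)
Bit 9: prefix='010' -> emit 'd', reset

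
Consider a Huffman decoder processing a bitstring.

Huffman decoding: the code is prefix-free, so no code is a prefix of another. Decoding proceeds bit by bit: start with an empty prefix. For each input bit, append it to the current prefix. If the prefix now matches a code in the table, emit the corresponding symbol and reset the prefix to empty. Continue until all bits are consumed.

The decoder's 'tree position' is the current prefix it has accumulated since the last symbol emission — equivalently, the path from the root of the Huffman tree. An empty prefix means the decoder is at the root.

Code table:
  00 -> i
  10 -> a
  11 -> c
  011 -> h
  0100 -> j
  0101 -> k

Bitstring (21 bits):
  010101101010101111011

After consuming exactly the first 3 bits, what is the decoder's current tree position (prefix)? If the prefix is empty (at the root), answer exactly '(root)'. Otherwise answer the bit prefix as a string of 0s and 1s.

Answer: 010

Derivation:
Bit 0: prefix='0' (no match yet)
Bit 1: prefix='01' (no match yet)
Bit 2: prefix='010' (no match yet)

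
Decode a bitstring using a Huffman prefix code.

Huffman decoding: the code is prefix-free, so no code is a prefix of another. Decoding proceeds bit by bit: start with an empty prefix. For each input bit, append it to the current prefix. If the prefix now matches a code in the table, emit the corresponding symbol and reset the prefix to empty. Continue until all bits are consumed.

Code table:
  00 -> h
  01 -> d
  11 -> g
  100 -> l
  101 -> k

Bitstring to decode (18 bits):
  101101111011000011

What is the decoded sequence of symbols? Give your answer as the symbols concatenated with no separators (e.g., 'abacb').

Bit 0: prefix='1' (no match yet)
Bit 1: prefix='10' (no match yet)
Bit 2: prefix='101' -> emit 'k', reset
Bit 3: prefix='1' (no match yet)
Bit 4: prefix='10' (no match yet)
Bit 5: prefix='101' -> emit 'k', reset
Bit 6: prefix='1' (no match yet)
Bit 7: prefix='11' -> emit 'g', reset
Bit 8: prefix='1' (no match yet)
Bit 9: prefix='10' (no match yet)
Bit 10: prefix='101' -> emit 'k', reset
Bit 11: prefix='1' (no match yet)
Bit 12: prefix='10' (no match yet)
Bit 13: prefix='100' -> emit 'l', reset
Bit 14: prefix='0' (no match yet)
Bit 15: prefix='00' -> emit 'h', reset
Bit 16: prefix='1' (no match yet)
Bit 17: prefix='11' -> emit 'g', reset

Answer: kkgklhg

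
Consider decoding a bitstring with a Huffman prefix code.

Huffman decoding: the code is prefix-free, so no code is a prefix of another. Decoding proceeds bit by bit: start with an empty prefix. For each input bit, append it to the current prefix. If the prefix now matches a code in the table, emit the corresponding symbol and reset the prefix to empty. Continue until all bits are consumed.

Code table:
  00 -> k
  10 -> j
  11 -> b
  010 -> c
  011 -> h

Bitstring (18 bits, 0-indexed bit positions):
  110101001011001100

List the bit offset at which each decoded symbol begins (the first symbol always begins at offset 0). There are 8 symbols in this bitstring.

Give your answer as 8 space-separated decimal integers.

Answer: 0 2 5 7 10 12 14 16

Derivation:
Bit 0: prefix='1' (no match yet)
Bit 1: prefix='11' -> emit 'b', reset
Bit 2: prefix='0' (no match yet)
Bit 3: prefix='01' (no match yet)
Bit 4: prefix='010' -> emit 'c', reset
Bit 5: prefix='1' (no match yet)
Bit 6: prefix='10' -> emit 'j', reset
Bit 7: prefix='0' (no match yet)
Bit 8: prefix='01' (no match yet)
Bit 9: prefix='010' -> emit 'c', reset
Bit 10: prefix='1' (no match yet)
Bit 11: prefix='11' -> emit 'b', reset
Bit 12: prefix='0' (no match yet)
Bit 13: prefix='00' -> emit 'k', reset
Bit 14: prefix='1' (no match yet)
Bit 15: prefix='11' -> emit 'b', reset
Bit 16: prefix='0' (no match yet)
Bit 17: prefix='00' -> emit 'k', reset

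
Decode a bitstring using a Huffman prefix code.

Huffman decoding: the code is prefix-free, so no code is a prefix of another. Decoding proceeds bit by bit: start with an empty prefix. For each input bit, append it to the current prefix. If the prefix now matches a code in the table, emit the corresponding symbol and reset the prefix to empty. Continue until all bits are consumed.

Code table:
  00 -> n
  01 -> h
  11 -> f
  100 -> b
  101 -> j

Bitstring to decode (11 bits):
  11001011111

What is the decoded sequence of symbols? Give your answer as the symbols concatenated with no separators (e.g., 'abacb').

Bit 0: prefix='1' (no match yet)
Bit 1: prefix='11' -> emit 'f', reset
Bit 2: prefix='0' (no match yet)
Bit 3: prefix='00' -> emit 'n', reset
Bit 4: prefix='1' (no match yet)
Bit 5: prefix='10' (no match yet)
Bit 6: prefix='101' -> emit 'j', reset
Bit 7: prefix='1' (no match yet)
Bit 8: prefix='11' -> emit 'f', reset
Bit 9: prefix='1' (no match yet)
Bit 10: prefix='11' -> emit 'f', reset

Answer: fnjff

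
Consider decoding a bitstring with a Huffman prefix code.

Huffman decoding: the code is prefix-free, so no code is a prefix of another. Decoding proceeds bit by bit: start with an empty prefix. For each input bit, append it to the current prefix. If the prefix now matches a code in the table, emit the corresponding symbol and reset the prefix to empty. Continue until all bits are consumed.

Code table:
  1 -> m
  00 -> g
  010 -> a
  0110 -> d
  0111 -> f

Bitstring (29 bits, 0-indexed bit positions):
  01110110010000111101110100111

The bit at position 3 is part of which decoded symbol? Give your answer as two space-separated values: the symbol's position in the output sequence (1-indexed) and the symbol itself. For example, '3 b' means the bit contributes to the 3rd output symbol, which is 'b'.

Bit 0: prefix='0' (no match yet)
Bit 1: prefix='01' (no match yet)
Bit 2: prefix='011' (no match yet)
Bit 3: prefix='0111' -> emit 'f', reset
Bit 4: prefix='0' (no match yet)
Bit 5: prefix='01' (no match yet)
Bit 6: prefix='011' (no match yet)
Bit 7: prefix='0110' -> emit 'd', reset

Answer: 1 f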